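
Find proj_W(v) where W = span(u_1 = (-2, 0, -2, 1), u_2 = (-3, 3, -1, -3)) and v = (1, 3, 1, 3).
proj_W(v) = (109/227, -93/227, 47/227, 85/227)

Set up U = [u_1 | ... | u_2] ∈ R^(4×2). The projector onto W = col(U) is P = U (U^T U)^(-1) U^T.
Compute U^T U =
  [9, 5]
  [5, 28],
and U^T v = (-1, -4).
Solve U^T U · c = U^T v for the coefficients: c = (-8/227, -31/227). The projection is proj_W(v) = U c.
Check: (v - proj_W(v)) · u_1 = 0  (should be 0).
Check: (v - proj_W(v)) · u_2 = 0  (should be 0).
Result: proj_W(v) = (109/227, -93/227, 47/227, 85/227).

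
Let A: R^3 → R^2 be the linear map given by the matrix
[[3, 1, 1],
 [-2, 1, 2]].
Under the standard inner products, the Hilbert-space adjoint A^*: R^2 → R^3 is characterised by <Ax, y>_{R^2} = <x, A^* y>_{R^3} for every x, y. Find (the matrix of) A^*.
A^* = A^T =
[[3, -2],
 [1, 1],
 [1, 2]]

For real matrices with standard dot products, the defining identity <Ax, y> = <x, A^* y> gives (Ax)^T y = x^T (A^*) y, i.e. x^T A^T y = x^T (A^*) y. Since this holds for all x, y, we must have A^* = A^T. Therefore
A^* =
[[3, -2],
 [1, 1],
 [1, 2]].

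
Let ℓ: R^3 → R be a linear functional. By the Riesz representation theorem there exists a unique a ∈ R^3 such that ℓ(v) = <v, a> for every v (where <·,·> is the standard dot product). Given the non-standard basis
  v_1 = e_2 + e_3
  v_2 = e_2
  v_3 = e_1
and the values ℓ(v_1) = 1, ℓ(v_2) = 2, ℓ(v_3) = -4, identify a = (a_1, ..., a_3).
a = (-4, 2, -1)

Write a = (a_1, ..., a_3) in the standard basis. For each basis vector v_i, ℓ(v_i) = <v_i, a> is a linear equation in the a_j's. Collect the n equations into a matrix system V a = ℓ, where row i of V is v_i (expressed in the standard basis). Since V is invertible (lower-triangular with 1s on the diagonal, up to permutation), solve by back-substitution:
  V =
[[0, 1, 1],
 [0, 1, 0],
 [1, 0, 0]]
  V a = (1, 2, -4)
Solving gives a = (-4, 2, -1).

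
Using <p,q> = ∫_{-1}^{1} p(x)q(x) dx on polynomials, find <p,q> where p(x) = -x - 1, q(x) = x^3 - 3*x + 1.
<p,q> = -2/5

Expand the product: p(x)·q(x) = -x^4 - x^3 + 3*x^2 + 2*x - 1.
∫_{-1}^{1} of each monomial x^k gives [2/(k+1) if k even, 0 if k odd]. Integrating term-by-term (or equivalently evaluating the antiderivative F(x) = -x^5/5 - x^4/4 + x^3 + x^2 - x at the endpoints):
  F(1) − F(−1) = 11/20 − (19/20) = -2/5.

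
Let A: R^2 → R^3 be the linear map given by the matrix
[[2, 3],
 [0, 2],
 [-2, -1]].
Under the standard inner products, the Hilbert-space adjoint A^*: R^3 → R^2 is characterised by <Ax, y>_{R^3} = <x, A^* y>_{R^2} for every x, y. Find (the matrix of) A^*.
A^* = A^T =
[[2, 0, -2],
 [3, 2, -1]]

For real matrices with standard dot products, the defining identity <Ax, y> = <x, A^* y> gives (Ax)^T y = x^T (A^*) y, i.e. x^T A^T y = x^T (A^*) y. Since this holds for all x, y, we must have A^* = A^T. Therefore
A^* =
[[2, 0, -2],
 [3, 2, -1]].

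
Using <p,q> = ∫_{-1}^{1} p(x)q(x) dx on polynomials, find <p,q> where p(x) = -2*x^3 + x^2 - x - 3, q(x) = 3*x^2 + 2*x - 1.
<p,q> = -12/5

Expand the product: p(x)·q(x) = -6*x^5 - x^4 + x^3 - 12*x^2 - 5*x + 3.
∫_{-1}^{1} of each monomial x^k gives [2/(k+1) if k even, 0 if k odd]. Integrating term-by-term (or equivalently evaluating the antiderivative F(x) = -x^6 - x^5/5 + x^4/4 - 4*x^3 - 5*x^2/2 + 3*x at the endpoints):
  F(1) − F(−1) = -89/20 − (-41/20) = -12/5.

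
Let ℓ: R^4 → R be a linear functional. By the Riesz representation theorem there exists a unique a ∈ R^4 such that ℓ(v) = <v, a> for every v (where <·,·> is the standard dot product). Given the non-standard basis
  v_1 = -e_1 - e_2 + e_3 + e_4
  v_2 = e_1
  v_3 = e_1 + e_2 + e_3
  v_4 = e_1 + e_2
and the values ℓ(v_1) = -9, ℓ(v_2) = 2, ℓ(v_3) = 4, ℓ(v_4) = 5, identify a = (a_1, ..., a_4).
a = (2, 3, -1, -3)

Write a = (a_1, ..., a_4) in the standard basis. For each basis vector v_i, ℓ(v_i) = <v_i, a> is a linear equation in the a_j's. Collect the n equations into a matrix system V a = ℓ, where row i of V is v_i (expressed in the standard basis). Since V is invertible (lower-triangular with 1s on the diagonal, up to permutation), solve by back-substitution:
  V =
[[-1, -1, 1, 1],
 [1, 0, 0, 0],
 [1, 1, 1, 0],
 [1, 1, 0, 0]]
  V a = (-9, 2, 4, 5)
Solving gives a = (2, 3, -1, -3).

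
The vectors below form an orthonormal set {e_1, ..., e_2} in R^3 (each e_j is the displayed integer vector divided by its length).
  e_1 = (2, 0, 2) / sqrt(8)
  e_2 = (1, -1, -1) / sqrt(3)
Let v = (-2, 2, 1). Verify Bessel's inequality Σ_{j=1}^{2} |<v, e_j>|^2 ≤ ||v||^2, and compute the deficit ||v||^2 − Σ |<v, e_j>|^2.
Σ |<v, e_j>|^2 = 53/6; ||v||^2 = 9; deficit = 1/6

Write each e_j = u_j / sqrt(<u_j, u_j>) where u_j is the displayed integer vector. Then <v, e_j> = <v, u_j> / sqrt(<u_j, u_j>), so |<v, e_j>|^2 = <v, u_j>^2 / <u_j, u_j>.
Coefficients: <v, e_1> = -2/sqrt(8), <v, e_2> = -5/sqrt(3).
Square and sum: Σ |<v, e_j>|^2 = 53/6.
Compute ||v||^2 = v·v = 9.
Deficit = 9 − 53/6 = 1/6 ≥ 0, confirming Bessel's inequality. (The deficit equals ||v − Σ <v,e_j> e_j||^2, the squared distance from v to span{e_j}.)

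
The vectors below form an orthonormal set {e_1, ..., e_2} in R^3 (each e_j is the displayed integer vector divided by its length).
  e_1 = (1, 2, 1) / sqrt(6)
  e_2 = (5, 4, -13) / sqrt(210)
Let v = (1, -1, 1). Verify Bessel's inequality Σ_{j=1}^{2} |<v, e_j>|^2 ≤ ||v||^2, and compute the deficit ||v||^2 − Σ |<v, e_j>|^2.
Σ |<v, e_j>|^2 = 24/35; ||v||^2 = 3; deficit = 81/35

Write each e_j = u_j / sqrt(<u_j, u_j>) where u_j is the displayed integer vector. Then <v, e_j> = <v, u_j> / sqrt(<u_j, u_j>), so |<v, e_j>|^2 = <v, u_j>^2 / <u_j, u_j>.
Coefficients: <v, e_1> = 0/sqrt(6), <v, e_2> = -12/sqrt(210).
Square and sum: Σ |<v, e_j>|^2 = 24/35.
Compute ||v||^2 = v·v = 3.
Deficit = 3 − 24/35 = 81/35 ≥ 0, confirming Bessel's inequality. (The deficit equals ||v − Σ <v,e_j> e_j||^2, the squared distance from v to span{e_j}.)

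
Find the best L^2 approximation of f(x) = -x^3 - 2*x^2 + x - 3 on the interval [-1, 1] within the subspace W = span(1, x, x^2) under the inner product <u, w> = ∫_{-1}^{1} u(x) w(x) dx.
g(x) = -2*x^2 + 2*x/5 - 3

The best approximation g ∈ W is the orthogonal projection of f onto W. Writing g = a_0 + a_1 x + a_2 x^2, the coefficients solve the normal equations G · a = b where
  G_{ij} = <φ_i, φ_j> and b_i = <f, φ_i>, with φ_0 = 1, φ_1 = x, φ_2 = x^2.
G =
  [2, 0, 2/3]
  [0, 2/3, 0]
  [2/3, 0, 2/5],
b = (-22/3, 4/15, -14/5).
Solving gives a_0 = -3, a_1 = 2/5, a_2 = -2, so
  g(x) = -2*x^2 + 2*x/5 - 3.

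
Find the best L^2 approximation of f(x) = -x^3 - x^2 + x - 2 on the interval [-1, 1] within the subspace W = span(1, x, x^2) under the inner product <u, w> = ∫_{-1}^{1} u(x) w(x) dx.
g(x) = -x^2 + 2*x/5 - 2

The best approximation g ∈ W is the orthogonal projection of f onto W. Writing g = a_0 + a_1 x + a_2 x^2, the coefficients solve the normal equations G · a = b where
  G_{ij} = <φ_i, φ_j> and b_i = <f, φ_i>, with φ_0 = 1, φ_1 = x, φ_2 = x^2.
G =
  [2, 0, 2/3]
  [0, 2/3, 0]
  [2/3, 0, 2/5],
b = (-14/3, 4/15, -26/15).
Solving gives a_0 = -2, a_1 = 2/5, a_2 = -1, so
  g(x) = -x^2 + 2*x/5 - 2.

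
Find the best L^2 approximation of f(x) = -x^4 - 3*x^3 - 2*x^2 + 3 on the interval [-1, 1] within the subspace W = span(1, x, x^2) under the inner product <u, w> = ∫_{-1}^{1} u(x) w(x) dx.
g(x) = -20*x^2/7 - 9*x/5 + 108/35

The best approximation g ∈ W is the orthogonal projection of f onto W. Writing g = a_0 + a_1 x + a_2 x^2, the coefficients solve the normal equations G · a = b where
  G_{ij} = <φ_i, φ_j> and b_i = <f, φ_i>, with φ_0 = 1, φ_1 = x, φ_2 = x^2.
G =
  [2, 0, 2/3]
  [0, 2/3, 0]
  [2/3, 0, 2/5],
b = (64/15, -6/5, 32/35).
Solving gives a_0 = 108/35, a_1 = -9/5, a_2 = -20/7, so
  g(x) = -20*x^2/7 - 9*x/5 + 108/35.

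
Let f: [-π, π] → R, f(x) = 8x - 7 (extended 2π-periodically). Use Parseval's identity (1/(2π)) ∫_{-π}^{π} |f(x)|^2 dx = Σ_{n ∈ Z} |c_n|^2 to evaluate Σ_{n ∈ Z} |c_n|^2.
Σ |c_n|^2 = 64π^2/3 + 49

Expand and integrate term by term over [-π, π]:
  ∫ (8x)^2 dx = 64·(2π^3/3); ∫ 2·8·(-7)·x dx = 0 (odd integrand); ∫ (-7)^2 dx = 49·2π.
So (1/(2π)) ∫_{-π}^{π} (8x - 7)^2 dx = 64π^2/3 + 49 = 64π^2/3 + 49.
Parseval ⇒ Σ |c_n|^2 = 64π^2/3 + 49.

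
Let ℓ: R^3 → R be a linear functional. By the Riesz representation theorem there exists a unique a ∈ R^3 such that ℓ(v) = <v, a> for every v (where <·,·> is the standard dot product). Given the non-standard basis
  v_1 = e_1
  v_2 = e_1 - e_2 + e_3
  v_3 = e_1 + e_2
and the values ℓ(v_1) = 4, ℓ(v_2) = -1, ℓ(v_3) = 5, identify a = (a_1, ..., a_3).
a = (4, 1, -4)

Write a = (a_1, ..., a_3) in the standard basis. For each basis vector v_i, ℓ(v_i) = <v_i, a> is a linear equation in the a_j's. Collect the n equations into a matrix system V a = ℓ, where row i of V is v_i (expressed in the standard basis). Since V is invertible (lower-triangular with 1s on the diagonal, up to permutation), solve by back-substitution:
  V =
[[1, 0, 0],
 [1, -1, 1],
 [1, 1, 0]]
  V a = (4, -1, 5)
Solving gives a = (4, 1, -4).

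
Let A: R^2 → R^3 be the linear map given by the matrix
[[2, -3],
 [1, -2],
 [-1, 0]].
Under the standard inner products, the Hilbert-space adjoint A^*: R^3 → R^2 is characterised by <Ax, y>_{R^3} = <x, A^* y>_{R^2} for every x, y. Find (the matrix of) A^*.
A^* = A^T =
[[2, 1, -1],
 [-3, -2, 0]]

For real matrices with standard dot products, the defining identity <Ax, y> = <x, A^* y> gives (Ax)^T y = x^T (A^*) y, i.e. x^T A^T y = x^T (A^*) y. Since this holds for all x, y, we must have A^* = A^T. Therefore
A^* =
[[2, 1, -1],
 [-3, -2, 0]].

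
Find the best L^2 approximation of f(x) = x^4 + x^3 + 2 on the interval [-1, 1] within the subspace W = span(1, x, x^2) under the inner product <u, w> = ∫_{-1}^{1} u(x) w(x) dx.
g(x) = 6*x^2/7 + 3*x/5 + 67/35

The best approximation g ∈ W is the orthogonal projection of f onto W. Writing g = a_0 + a_1 x + a_2 x^2, the coefficients solve the normal equations G · a = b where
  G_{ij} = <φ_i, φ_j> and b_i = <f, φ_i>, with φ_0 = 1, φ_1 = x, φ_2 = x^2.
G =
  [2, 0, 2/3]
  [0, 2/3, 0]
  [2/3, 0, 2/5],
b = (22/5, 2/5, 34/21).
Solving gives a_0 = 67/35, a_1 = 3/5, a_2 = 6/7, so
  g(x) = 6*x^2/7 + 3*x/5 + 67/35.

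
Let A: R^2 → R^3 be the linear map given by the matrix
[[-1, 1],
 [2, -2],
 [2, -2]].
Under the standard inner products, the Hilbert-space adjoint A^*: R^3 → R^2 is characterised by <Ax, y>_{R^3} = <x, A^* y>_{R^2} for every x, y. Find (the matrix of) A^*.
A^* = A^T =
[[-1, 2, 2],
 [1, -2, -2]]

For real matrices with standard dot products, the defining identity <Ax, y> = <x, A^* y> gives (Ax)^T y = x^T (A^*) y, i.e. x^T A^T y = x^T (A^*) y. Since this holds for all x, y, we must have A^* = A^T. Therefore
A^* =
[[-1, 2, 2],
 [1, -2, -2]].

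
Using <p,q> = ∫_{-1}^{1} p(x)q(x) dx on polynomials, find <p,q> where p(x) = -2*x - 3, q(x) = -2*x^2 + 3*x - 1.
<p,q> = 6

Expand the product: p(x)·q(x) = 4*x^3 - 7*x + 3.
∫_{-1}^{1} of each monomial x^k gives [2/(k+1) if k even, 0 if k odd]. Integrating term-by-term (or equivalently evaluating the antiderivative F(x) = x^4 - 7*x^2/2 + 3*x at the endpoints):
  F(1) − F(−1) = 1/2 − (-11/2) = 6.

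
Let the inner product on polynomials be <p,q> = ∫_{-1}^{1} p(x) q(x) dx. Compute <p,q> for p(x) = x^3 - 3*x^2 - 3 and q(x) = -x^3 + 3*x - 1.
<p,q> = 312/35

Expand the product: p(x)·q(x) = -x^6 + 3*x^5 + 3*x^4 - 7*x^3 + 3*x^2 - 9*x + 3.
∫_{-1}^{1} of each monomial x^k gives [2/(k+1) if k even, 0 if k odd]. Integrating term-by-term (or equivalently evaluating the antiderivative F(x) = -x^7/7 + x^6/2 + 3*x^5/5 - 7*x^4/4 + x^3 - 9*x^2/2 + 3*x at the endpoints):
  F(1) − F(−1) = -181/140 − (-1429/140) = 312/35.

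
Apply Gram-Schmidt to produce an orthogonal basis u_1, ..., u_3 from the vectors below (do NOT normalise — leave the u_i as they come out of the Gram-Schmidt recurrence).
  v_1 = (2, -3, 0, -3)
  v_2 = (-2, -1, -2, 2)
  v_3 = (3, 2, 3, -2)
Orthogonal basis:
  u_1 = (2, -3, 0, -3)
  u_2 = (-15/11, -43/22, -2, 23/22)
  u_3 = (33/79, -8/79, 1/79, 30/79)

Apply the Gram-Schmidt recurrence
  u_1 = v_1
  u_i = v_i − Σ_{j<i} ((v_i · u_j) / (u_j · u_j)) · u_j.

Step by step this gives:
  u_1 = (2, -3, 0, -3)
  u_2 = (-15/11, -43/22, -2, 23/22)
  u_3 = (33/79, -8/79, 1/79, 30/79)

Orthogonality check:
  u_2 · u_1 = 0 (should be 0)
  u_3 · u_1 = 0 (should be 0)
  u_3 · u_2 = 0 (should be 0)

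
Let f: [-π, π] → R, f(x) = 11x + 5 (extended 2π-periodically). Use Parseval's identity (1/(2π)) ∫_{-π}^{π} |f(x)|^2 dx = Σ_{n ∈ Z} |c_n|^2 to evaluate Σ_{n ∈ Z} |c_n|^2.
Σ |c_n|^2 = 121π^2/3 + 25

Expand and integrate term by term over [-π, π]:
  ∫ (11x)^2 dx = 121·(2π^3/3); ∫ 2·11·(5)·x dx = 0 (odd integrand); ∫ 5^2 dx = 25·2π.
So (1/(2π)) ∫_{-π}^{π} (11x + 5)^2 dx = 121π^2/3 + 25 = 121π^2/3 + 25.
Parseval ⇒ Σ |c_n|^2 = 121π^2/3 + 25.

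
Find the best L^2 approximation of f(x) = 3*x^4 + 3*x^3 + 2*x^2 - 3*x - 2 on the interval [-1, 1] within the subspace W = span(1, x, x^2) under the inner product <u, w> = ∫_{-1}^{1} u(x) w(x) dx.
g(x) = 32*x^2/7 - 6*x/5 - 79/35

The best approximation g ∈ W is the orthogonal projection of f onto W. Writing g = a_0 + a_1 x + a_2 x^2, the coefficients solve the normal equations G · a = b where
  G_{ij} = <φ_i, φ_j> and b_i = <f, φ_i>, with φ_0 = 1, φ_1 = x, φ_2 = x^2.
G =
  [2, 0, 2/3]
  [0, 2/3, 0]
  [2/3, 0, 2/5],
b = (-22/15, -4/5, 34/105).
Solving gives a_0 = -79/35, a_1 = -6/5, a_2 = 32/7, so
  g(x) = 32*x^2/7 - 6*x/5 - 79/35.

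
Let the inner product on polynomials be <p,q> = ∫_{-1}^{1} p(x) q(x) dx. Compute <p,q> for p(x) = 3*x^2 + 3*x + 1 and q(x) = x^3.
<p,q> = 6/5

Expand the product: p(x)·q(x) = 3*x^5 + 3*x^4 + x^3.
∫_{-1}^{1} of each monomial x^k gives [2/(k+1) if k even, 0 if k odd]. Integrating term-by-term (or equivalently evaluating the antiderivative F(x) = x^6/2 + 3*x^5/5 + x^4/4 at the endpoints):
  F(1) − F(−1) = 27/20 − (3/20) = 6/5.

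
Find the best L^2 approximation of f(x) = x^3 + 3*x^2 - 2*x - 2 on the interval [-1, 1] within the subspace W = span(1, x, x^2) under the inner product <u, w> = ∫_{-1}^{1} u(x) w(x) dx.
g(x) = 3*x^2 - 7*x/5 - 2

The best approximation g ∈ W is the orthogonal projection of f onto W. Writing g = a_0 + a_1 x + a_2 x^2, the coefficients solve the normal equations G · a = b where
  G_{ij} = <φ_i, φ_j> and b_i = <f, φ_i>, with φ_0 = 1, φ_1 = x, φ_2 = x^2.
G =
  [2, 0, 2/3]
  [0, 2/3, 0]
  [2/3, 0, 2/5],
b = (-2, -14/15, -2/15).
Solving gives a_0 = -2, a_1 = -7/5, a_2 = 3, so
  g(x) = 3*x^2 - 7*x/5 - 2.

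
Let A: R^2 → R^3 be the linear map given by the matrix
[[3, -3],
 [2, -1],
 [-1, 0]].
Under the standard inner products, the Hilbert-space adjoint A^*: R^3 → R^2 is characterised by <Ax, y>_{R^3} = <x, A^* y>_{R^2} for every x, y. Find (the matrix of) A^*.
A^* = A^T =
[[3, 2, -1],
 [-3, -1, 0]]

For real matrices with standard dot products, the defining identity <Ax, y> = <x, A^* y> gives (Ax)^T y = x^T (A^*) y, i.e. x^T A^T y = x^T (A^*) y. Since this holds for all x, y, we must have A^* = A^T. Therefore
A^* =
[[3, 2, -1],
 [-3, -1, 0]].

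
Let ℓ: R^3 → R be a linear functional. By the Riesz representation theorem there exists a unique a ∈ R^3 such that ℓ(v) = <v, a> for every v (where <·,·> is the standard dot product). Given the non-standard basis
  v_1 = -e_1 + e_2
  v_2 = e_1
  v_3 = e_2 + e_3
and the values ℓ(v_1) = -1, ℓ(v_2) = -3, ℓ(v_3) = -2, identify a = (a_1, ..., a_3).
a = (-3, -4, 2)

Write a = (a_1, ..., a_3) in the standard basis. For each basis vector v_i, ℓ(v_i) = <v_i, a> is a linear equation in the a_j's. Collect the n equations into a matrix system V a = ℓ, where row i of V is v_i (expressed in the standard basis). Since V is invertible (lower-triangular with 1s on the diagonal, up to permutation), solve by back-substitution:
  V =
[[-1, 1, 0],
 [1, 0, 0],
 [0, 1, 1]]
  V a = (-1, -3, -2)
Solving gives a = (-3, -4, 2).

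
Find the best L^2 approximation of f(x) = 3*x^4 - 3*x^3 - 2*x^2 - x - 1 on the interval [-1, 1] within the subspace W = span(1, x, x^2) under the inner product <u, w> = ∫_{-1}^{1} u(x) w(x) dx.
g(x) = 4*x^2/7 - 14*x/5 - 44/35

The best approximation g ∈ W is the orthogonal projection of f onto W. Writing g = a_0 + a_1 x + a_2 x^2, the coefficients solve the normal equations G · a = b where
  G_{ij} = <φ_i, φ_j> and b_i = <f, φ_i>, with φ_0 = 1, φ_1 = x, φ_2 = x^2.
G =
  [2, 0, 2/3]
  [0, 2/3, 0]
  [2/3, 0, 2/5],
b = (-32/15, -28/15, -64/105).
Solving gives a_0 = -44/35, a_1 = -14/5, a_2 = 4/7, so
  g(x) = 4*x^2/7 - 14*x/5 - 44/35.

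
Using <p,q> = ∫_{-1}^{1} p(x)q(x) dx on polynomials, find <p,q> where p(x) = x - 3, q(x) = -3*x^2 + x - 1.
<p,q> = 38/3

Expand the product: p(x)·q(x) = -3*x^3 + 10*x^2 - 4*x + 3.
∫_{-1}^{1} of each monomial x^k gives [2/(k+1) if k even, 0 if k odd]. Integrating term-by-term (or equivalently evaluating the antiderivative F(x) = -3*x^4/4 + 10*x^3/3 - 2*x^2 + 3*x at the endpoints):
  F(1) − F(−1) = 43/12 − (-109/12) = 38/3.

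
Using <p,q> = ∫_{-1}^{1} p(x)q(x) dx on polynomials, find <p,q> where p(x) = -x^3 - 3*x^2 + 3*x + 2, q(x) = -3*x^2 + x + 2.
<p,q> = 26/5

Expand the product: p(x)·q(x) = 3*x^5 + 8*x^4 - 14*x^3 - 9*x^2 + 8*x + 4.
∫_{-1}^{1} of each monomial x^k gives [2/(k+1) if k even, 0 if k odd]. Integrating term-by-term (or equivalently evaluating the antiderivative F(x) = x^6/2 + 8*x^5/5 - 7*x^4/2 - 3*x^3 + 4*x^2 + 4*x at the endpoints):
  F(1) − F(−1) = 18/5 − (-8/5) = 26/5.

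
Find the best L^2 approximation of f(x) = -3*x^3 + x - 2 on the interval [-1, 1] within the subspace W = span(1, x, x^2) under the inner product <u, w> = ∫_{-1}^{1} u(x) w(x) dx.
g(x) = -4*x/5 - 2

The best approximation g ∈ W is the orthogonal projection of f onto W. Writing g = a_0 + a_1 x + a_2 x^2, the coefficients solve the normal equations G · a = b where
  G_{ij} = <φ_i, φ_j> and b_i = <f, φ_i>, with φ_0 = 1, φ_1 = x, φ_2 = x^2.
G =
  [2, 0, 2/3]
  [0, 2/3, 0]
  [2/3, 0, 2/5],
b = (-4, -8/15, -4/3).
Solving gives a_0 = -2, a_1 = -4/5, a_2 = 0, so
  g(x) = -4*x/5 - 2.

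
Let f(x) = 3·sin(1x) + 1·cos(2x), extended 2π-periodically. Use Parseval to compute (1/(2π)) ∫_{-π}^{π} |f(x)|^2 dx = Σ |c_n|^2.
Σ |c_n|^2 = 5

Expand |f|^2 and use orthogonality of {sin(nx), cos(mx)} on [-π, π]:
  ∫_{-π}^{π} sin(nx)^2 dx = π, ∫ cos(mx)^2 dx = π, and cross terms integrate to 0.
So ∫_{-π}^{π} f(x)^2 dx = 3^2 · π + 1^2 · π = (9 + 1)π.
Divide by 2π: (9 + 1)/2 = 5.
By Parseval, this equals Σ |c_n|^2.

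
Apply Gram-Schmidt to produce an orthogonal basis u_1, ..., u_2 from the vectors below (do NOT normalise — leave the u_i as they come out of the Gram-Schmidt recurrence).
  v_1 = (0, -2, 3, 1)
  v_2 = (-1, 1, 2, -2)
Orthogonal basis:
  u_1 = (0, -2, 3, 1)
  u_2 = (-1, 9/7, 11/7, -15/7)

Apply the Gram-Schmidt recurrence
  u_1 = v_1
  u_i = v_i − Σ_{j<i} ((v_i · u_j) / (u_j · u_j)) · u_j.

Step by step this gives:
  u_1 = (0, -2, 3, 1)
  u_2 = (-1, 9/7, 11/7, -15/7)

Orthogonality check:
  u_2 · u_1 = 0 (should be 0)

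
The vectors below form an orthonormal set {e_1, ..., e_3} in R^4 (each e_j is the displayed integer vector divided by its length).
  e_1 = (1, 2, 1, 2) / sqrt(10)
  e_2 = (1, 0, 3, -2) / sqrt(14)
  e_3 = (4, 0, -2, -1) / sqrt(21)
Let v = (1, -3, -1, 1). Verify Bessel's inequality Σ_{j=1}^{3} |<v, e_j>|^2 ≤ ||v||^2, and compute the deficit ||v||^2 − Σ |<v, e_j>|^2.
Σ |<v, e_j>|^2 = 59/15; ||v||^2 = 12; deficit = 121/15

Write each e_j = u_j / sqrt(<u_j, u_j>) where u_j is the displayed integer vector. Then <v, e_j> = <v, u_j> / sqrt(<u_j, u_j>), so |<v, e_j>|^2 = <v, u_j>^2 / <u_j, u_j>.
Coefficients: <v, e_1> = -4/sqrt(10), <v, e_2> = -4/sqrt(14), <v, e_3> = 5/sqrt(21).
Square and sum: Σ |<v, e_j>|^2 = 59/15.
Compute ||v||^2 = v·v = 12.
Deficit = 12 − 59/15 = 121/15 ≥ 0, confirming Bessel's inequality. (The deficit equals ||v − Σ <v,e_j> e_j||^2, the squared distance from v to span{e_j}.)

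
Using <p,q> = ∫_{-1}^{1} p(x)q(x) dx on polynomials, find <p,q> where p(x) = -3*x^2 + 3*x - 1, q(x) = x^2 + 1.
<p,q> = -88/15

Expand the product: p(x)·q(x) = -3*x^4 + 3*x^3 - 4*x^2 + 3*x - 1.
∫_{-1}^{1} of each monomial x^k gives [2/(k+1) if k even, 0 if k odd]. Integrating term-by-term (or equivalently evaluating the antiderivative F(x) = -3*x^5/5 + 3*x^4/4 - 4*x^3/3 + 3*x^2/2 - x at the endpoints):
  F(1) − F(−1) = -41/60 − (311/60) = -88/15.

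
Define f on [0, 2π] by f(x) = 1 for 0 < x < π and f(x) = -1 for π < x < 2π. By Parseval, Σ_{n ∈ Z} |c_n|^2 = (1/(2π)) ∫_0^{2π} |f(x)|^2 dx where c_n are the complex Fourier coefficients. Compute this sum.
Σ |c_n|^2 = 1

Parseval equates the L^2 energy of f (normalised by 1/(2π)) with the ℓ^2 sum of its Fourier coefficients: (1/(2π)) ∫_0^{2π} |f|^2 = Σ |c_n|^2.
Compute the left side: (1/(2π)) [∫_0^π 1^2 dx + ∫_π^{2π} (-1)^2 dx] = (1/(2π)) · (1π + 1π) = (1 + 1)/2 = 1.
So Σ_{n ∈ Z} |c_n|^2 = 1.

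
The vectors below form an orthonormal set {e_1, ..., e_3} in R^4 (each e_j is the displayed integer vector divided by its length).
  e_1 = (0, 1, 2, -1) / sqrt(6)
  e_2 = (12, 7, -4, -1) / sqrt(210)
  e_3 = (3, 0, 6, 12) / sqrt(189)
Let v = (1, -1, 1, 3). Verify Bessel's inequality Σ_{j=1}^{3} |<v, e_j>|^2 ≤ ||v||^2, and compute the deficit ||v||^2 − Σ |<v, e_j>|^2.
Σ |<v, e_j>|^2 = 57/5; ||v||^2 = 12; deficit = 3/5

Write each e_j = u_j / sqrt(<u_j, u_j>) where u_j is the displayed integer vector. Then <v, e_j> = <v, u_j> / sqrt(<u_j, u_j>), so |<v, e_j>|^2 = <v, u_j>^2 / <u_j, u_j>.
Coefficients: <v, e_1> = -2/sqrt(6), <v, e_2> = -2/sqrt(210), <v, e_3> = 45/sqrt(189).
Square and sum: Σ |<v, e_j>|^2 = 57/5.
Compute ||v||^2 = v·v = 12.
Deficit = 12 − 57/5 = 3/5 ≥ 0, confirming Bessel's inequality. (The deficit equals ||v − Σ <v,e_j> e_j||^2, the squared distance from v to span{e_j}.)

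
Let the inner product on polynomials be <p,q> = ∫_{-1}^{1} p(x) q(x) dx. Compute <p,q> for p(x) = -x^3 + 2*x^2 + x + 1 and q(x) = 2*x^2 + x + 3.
<p,q> = 66/5

Expand the product: p(x)·q(x) = -2*x^5 + 3*x^4 + x^3 + 9*x^2 + 4*x + 3.
∫_{-1}^{1} of each monomial x^k gives [2/(k+1) if k even, 0 if k odd]. Integrating term-by-term (or equivalently evaluating the antiderivative F(x) = -x^6/3 + 3*x^5/5 + x^4/4 + 3*x^3 + 2*x^2 + 3*x at the endpoints):
  F(1) − F(−1) = 511/60 − (-281/60) = 66/5.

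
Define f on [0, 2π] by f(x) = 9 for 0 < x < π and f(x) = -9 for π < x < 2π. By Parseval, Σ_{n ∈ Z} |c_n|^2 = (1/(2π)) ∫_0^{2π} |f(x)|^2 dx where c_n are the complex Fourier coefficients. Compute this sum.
Σ |c_n|^2 = 81

Parseval equates the L^2 energy of f (normalised by 1/(2π)) with the ℓ^2 sum of its Fourier coefficients: (1/(2π)) ∫_0^{2π} |f|^2 = Σ |c_n|^2.
Compute the left side: (1/(2π)) [∫_0^π 9^2 dx + ∫_π^{2π} (-9)^2 dx] = (1/(2π)) · (81π + 81π) = (81 + 81)/2 = 81.
So Σ_{n ∈ Z} |c_n|^2 = 81.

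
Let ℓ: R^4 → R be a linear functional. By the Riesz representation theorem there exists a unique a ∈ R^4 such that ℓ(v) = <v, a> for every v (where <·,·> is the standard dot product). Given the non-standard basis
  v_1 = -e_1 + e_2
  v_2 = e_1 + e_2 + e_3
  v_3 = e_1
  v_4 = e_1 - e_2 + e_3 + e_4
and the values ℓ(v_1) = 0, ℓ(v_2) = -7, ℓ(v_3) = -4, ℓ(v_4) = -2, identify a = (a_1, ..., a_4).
a = (-4, -4, 1, -3)

Write a = (a_1, ..., a_4) in the standard basis. For each basis vector v_i, ℓ(v_i) = <v_i, a> is a linear equation in the a_j's. Collect the n equations into a matrix system V a = ℓ, where row i of V is v_i (expressed in the standard basis). Since V is invertible (lower-triangular with 1s on the diagonal, up to permutation), solve by back-substitution:
  V =
[[-1, 1, 0, 0],
 [1, 1, 1, 0],
 [1, 0, 0, 0],
 [1, -1, 1, 1]]
  V a = (0, -7, -4, -2)
Solving gives a = (-4, -4, 1, -3).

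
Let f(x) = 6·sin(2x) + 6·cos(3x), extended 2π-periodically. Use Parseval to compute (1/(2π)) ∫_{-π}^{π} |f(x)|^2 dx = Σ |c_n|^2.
Σ |c_n|^2 = 36

Expand |f|^2 and use orthogonality of {sin(nx), cos(mx)} on [-π, π]:
  ∫_{-π}^{π} sin(nx)^2 dx = π, ∫ cos(mx)^2 dx = π, and cross terms integrate to 0.
So ∫_{-π}^{π} f(x)^2 dx = 6^2 · π + 6^2 · π = (36 + 36)π.
Divide by 2π: (36 + 36)/2 = 36.
By Parseval, this equals Σ |c_n|^2.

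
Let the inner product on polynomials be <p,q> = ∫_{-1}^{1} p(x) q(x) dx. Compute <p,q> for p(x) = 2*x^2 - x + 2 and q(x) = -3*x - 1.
<p,q> = -10/3

Expand the product: p(x)·q(x) = -6*x^3 + x^2 - 5*x - 2.
∫_{-1}^{1} of each monomial x^k gives [2/(k+1) if k even, 0 if k odd]. Integrating term-by-term (or equivalently evaluating the antiderivative F(x) = -3*x^4/2 + x^3/3 - 5*x^2/2 - 2*x at the endpoints):
  F(1) − F(−1) = -17/3 − (-7/3) = -10/3.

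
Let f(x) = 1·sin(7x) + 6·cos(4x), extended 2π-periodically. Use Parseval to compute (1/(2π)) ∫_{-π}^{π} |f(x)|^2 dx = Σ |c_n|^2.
Σ |c_n|^2 = 37/2

Expand |f|^2 and use orthogonality of {sin(nx), cos(mx)} on [-π, π]:
  ∫_{-π}^{π} sin(nx)^2 dx = π, ∫ cos(mx)^2 dx = π, and cross terms integrate to 0.
So ∫_{-π}^{π} f(x)^2 dx = 1^2 · π + 6^2 · π = (1 + 36)π.
Divide by 2π: (1 + 36)/2 = 37/2.
By Parseval, this equals Σ |c_n|^2.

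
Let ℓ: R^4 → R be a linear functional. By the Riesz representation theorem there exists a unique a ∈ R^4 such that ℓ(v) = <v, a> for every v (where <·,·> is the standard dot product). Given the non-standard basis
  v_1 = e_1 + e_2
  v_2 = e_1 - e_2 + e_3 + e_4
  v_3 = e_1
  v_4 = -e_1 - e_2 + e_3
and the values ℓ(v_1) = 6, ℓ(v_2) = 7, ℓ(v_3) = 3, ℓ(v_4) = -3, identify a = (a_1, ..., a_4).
a = (3, 3, 3, 4)

Write a = (a_1, ..., a_4) in the standard basis. For each basis vector v_i, ℓ(v_i) = <v_i, a> is a linear equation in the a_j's. Collect the n equations into a matrix system V a = ℓ, where row i of V is v_i (expressed in the standard basis). Since V is invertible (lower-triangular with 1s on the diagonal, up to permutation), solve by back-substitution:
  V =
[[1, 1, 0, 0],
 [1, -1, 1, 1],
 [1, 0, 0, 0],
 [-1, -1, 1, 0]]
  V a = (6, 7, 3, -3)
Solving gives a = (3, 3, 3, 4).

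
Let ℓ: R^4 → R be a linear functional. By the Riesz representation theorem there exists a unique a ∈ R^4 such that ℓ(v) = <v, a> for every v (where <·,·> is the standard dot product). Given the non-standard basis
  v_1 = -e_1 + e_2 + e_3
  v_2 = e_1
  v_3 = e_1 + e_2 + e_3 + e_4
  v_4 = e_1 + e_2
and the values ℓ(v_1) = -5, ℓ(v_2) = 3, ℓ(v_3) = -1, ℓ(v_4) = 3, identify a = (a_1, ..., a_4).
a = (3, 0, -2, -2)

Write a = (a_1, ..., a_4) in the standard basis. For each basis vector v_i, ℓ(v_i) = <v_i, a> is a linear equation in the a_j's. Collect the n equations into a matrix system V a = ℓ, where row i of V is v_i (expressed in the standard basis). Since V is invertible (lower-triangular with 1s on the diagonal, up to permutation), solve by back-substitution:
  V =
[[-1, 1, 1, 0],
 [1, 0, 0, 0],
 [1, 1, 1, 1],
 [1, 1, 0, 0]]
  V a = (-5, 3, -1, 3)
Solving gives a = (3, 0, -2, -2).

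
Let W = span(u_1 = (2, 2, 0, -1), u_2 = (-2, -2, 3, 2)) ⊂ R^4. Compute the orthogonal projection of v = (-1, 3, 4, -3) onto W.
proj_W(v) = (158/89, 158/89, 264/89, 9/89)

Set up U = [u_1 | ... | u_2] ∈ R^(4×2). The projector onto W = col(U) is P = U (U^T U)^(-1) U^T.
Compute U^T U =
  [9, -10]
  [-10, 21],
and U^T v = (7, 2).
Solve U^T U · c = U^T v for the coefficients: c = (167/89, 88/89). The projection is proj_W(v) = U c.
Check: (v - proj_W(v)) · u_1 = 0  (should be 0).
Check: (v - proj_W(v)) · u_2 = 0  (should be 0).
Result: proj_W(v) = (158/89, 158/89, 264/89, 9/89).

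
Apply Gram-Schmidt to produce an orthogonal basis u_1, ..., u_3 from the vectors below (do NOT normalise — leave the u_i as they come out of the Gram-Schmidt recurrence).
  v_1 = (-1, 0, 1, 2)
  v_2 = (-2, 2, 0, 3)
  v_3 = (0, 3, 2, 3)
Orthogonal basis:
  u_1 = (-1, 0, 1, 2)
  u_2 = (-2/3, 2, -4/3, 1/3)
  u_3 = (34/19, 31/19, 30/19, 2/19)

Apply the Gram-Schmidt recurrence
  u_1 = v_1
  u_i = v_i − Σ_{j<i} ((v_i · u_j) / (u_j · u_j)) · u_j.

Step by step this gives:
  u_1 = (-1, 0, 1, 2)
  u_2 = (-2/3, 2, -4/3, 1/3)
  u_3 = (34/19, 31/19, 30/19, 2/19)

Orthogonality check:
  u_2 · u_1 = 0 (should be 0)
  u_3 · u_1 = 0 (should be 0)
  u_3 · u_2 = 0 (should be 0)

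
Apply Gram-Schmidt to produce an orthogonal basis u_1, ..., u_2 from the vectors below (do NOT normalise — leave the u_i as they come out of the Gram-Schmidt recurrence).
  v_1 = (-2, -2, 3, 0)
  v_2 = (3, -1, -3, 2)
Orthogonal basis:
  u_1 = (-2, -2, 3, 0)
  u_2 = (25/17, -43/17, -12/17, 2)

Apply the Gram-Schmidt recurrence
  u_1 = v_1
  u_i = v_i − Σ_{j<i} ((v_i · u_j) / (u_j · u_j)) · u_j.

Step by step this gives:
  u_1 = (-2, -2, 3, 0)
  u_2 = (25/17, -43/17, -12/17, 2)

Orthogonality check:
  u_2 · u_1 = 0 (should be 0)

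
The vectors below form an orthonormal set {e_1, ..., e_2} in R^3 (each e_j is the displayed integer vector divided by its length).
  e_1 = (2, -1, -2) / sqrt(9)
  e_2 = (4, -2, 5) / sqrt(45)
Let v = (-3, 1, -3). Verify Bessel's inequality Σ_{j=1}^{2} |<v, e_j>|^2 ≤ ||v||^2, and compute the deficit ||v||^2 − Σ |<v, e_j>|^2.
Σ |<v, e_j>|^2 = 94/5; ||v||^2 = 19; deficit = 1/5

Write each e_j = u_j / sqrt(<u_j, u_j>) where u_j is the displayed integer vector. Then <v, e_j> = <v, u_j> / sqrt(<u_j, u_j>), so |<v, e_j>|^2 = <v, u_j>^2 / <u_j, u_j>.
Coefficients: <v, e_1> = -1/sqrt(9), <v, e_2> = -29/sqrt(45).
Square and sum: Σ |<v, e_j>|^2 = 94/5.
Compute ||v||^2 = v·v = 19.
Deficit = 19 − 94/5 = 1/5 ≥ 0, confirming Bessel's inequality. (The deficit equals ||v − Σ <v,e_j> e_j||^2, the squared distance from v to span{e_j}.)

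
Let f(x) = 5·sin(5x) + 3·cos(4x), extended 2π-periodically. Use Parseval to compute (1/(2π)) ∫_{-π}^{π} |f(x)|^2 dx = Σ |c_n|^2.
Σ |c_n|^2 = 17

Expand |f|^2 and use orthogonality of {sin(nx), cos(mx)} on [-π, π]:
  ∫_{-π}^{π} sin(nx)^2 dx = π, ∫ cos(mx)^2 dx = π, and cross terms integrate to 0.
So ∫_{-π}^{π} f(x)^2 dx = 5^2 · π + 3^2 · π = (25 + 9)π.
Divide by 2π: (25 + 9)/2 = 17.
By Parseval, this equals Σ |c_n|^2.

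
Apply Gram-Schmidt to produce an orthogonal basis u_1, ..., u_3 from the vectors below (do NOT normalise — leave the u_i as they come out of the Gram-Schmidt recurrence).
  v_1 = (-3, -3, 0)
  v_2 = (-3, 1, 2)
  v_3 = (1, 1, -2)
Orthogonal basis:
  u_1 = (-3, -3, 0)
  u_2 = (-2, 2, 2)
  u_3 = (-2/3, 2/3, -4/3)

Apply the Gram-Schmidt recurrence
  u_1 = v_1
  u_i = v_i − Σ_{j<i} ((v_i · u_j) / (u_j · u_j)) · u_j.

Step by step this gives:
  u_1 = (-3, -3, 0)
  u_2 = (-2, 2, 2)
  u_3 = (-2/3, 2/3, -4/3)

Orthogonality check:
  u_2 · u_1 = 0 (should be 0)
  u_3 · u_1 = 0 (should be 0)
  u_3 · u_2 = 0 (should be 0)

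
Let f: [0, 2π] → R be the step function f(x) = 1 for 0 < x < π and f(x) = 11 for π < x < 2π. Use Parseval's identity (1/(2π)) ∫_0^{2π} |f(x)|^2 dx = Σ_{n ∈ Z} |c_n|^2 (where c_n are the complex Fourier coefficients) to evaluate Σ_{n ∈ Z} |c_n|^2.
Σ |c_n|^2 = 61

Parseval equates the L^2 energy of f (normalised by 1/(2π)) with the ℓ^2 sum of its Fourier coefficients: (1/(2π)) ∫_0^{2π} |f|^2 = Σ |c_n|^2.
Compute the left side: (1/(2π)) [∫_0^π 1^2 dx + ∫_π^{2π} 11^2 dx] = (1/(2π)) · (1π + 121π) = (1 + 121)/2 = 61.
So Σ_{n ∈ Z} |c_n|^2 = 61.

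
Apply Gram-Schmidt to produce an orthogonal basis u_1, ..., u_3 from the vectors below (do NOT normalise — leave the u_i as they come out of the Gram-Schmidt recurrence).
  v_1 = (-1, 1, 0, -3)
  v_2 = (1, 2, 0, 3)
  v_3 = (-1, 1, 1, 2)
Orthogonal basis:
  u_1 = (-1, 1, 0, -3)
  u_2 = (3/11, 30/11, 0, 9/11)
  u_3 = (-3/2, 0, 1, 1/2)

Apply the Gram-Schmidt recurrence
  u_1 = v_1
  u_i = v_i − Σ_{j<i} ((v_i · u_j) / (u_j · u_j)) · u_j.

Step by step this gives:
  u_1 = (-1, 1, 0, -3)
  u_2 = (3/11, 30/11, 0, 9/11)
  u_3 = (-3/2, 0, 1, 1/2)

Orthogonality check:
  u_2 · u_1 = 0 (should be 0)
  u_3 · u_1 = 0 (should be 0)
  u_3 · u_2 = 0 (should be 0)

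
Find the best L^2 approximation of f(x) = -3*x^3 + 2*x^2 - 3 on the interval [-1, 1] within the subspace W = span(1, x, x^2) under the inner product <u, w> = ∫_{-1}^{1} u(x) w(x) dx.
g(x) = 2*x^2 - 9*x/5 - 3

The best approximation g ∈ W is the orthogonal projection of f onto W. Writing g = a_0 + a_1 x + a_2 x^2, the coefficients solve the normal equations G · a = b where
  G_{ij} = <φ_i, φ_j> and b_i = <f, φ_i>, with φ_0 = 1, φ_1 = x, φ_2 = x^2.
G =
  [2, 0, 2/3]
  [0, 2/3, 0]
  [2/3, 0, 2/5],
b = (-14/3, -6/5, -6/5).
Solving gives a_0 = -3, a_1 = -9/5, a_2 = 2, so
  g(x) = 2*x^2 - 9*x/5 - 3.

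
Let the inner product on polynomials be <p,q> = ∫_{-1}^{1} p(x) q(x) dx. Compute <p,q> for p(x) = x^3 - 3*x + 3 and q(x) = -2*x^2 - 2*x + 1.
<p,q> = 26/5

Expand the product: p(x)·q(x) = -2*x^5 - 2*x^4 + 7*x^3 - 9*x + 3.
∫_{-1}^{1} of each monomial x^k gives [2/(k+1) if k even, 0 if k odd]. Integrating term-by-term (or equivalently evaluating the antiderivative F(x) = -x^6/3 - 2*x^5/5 + 7*x^4/4 - 9*x^2/2 + 3*x at the endpoints):
  F(1) − F(−1) = -29/60 − (-341/60) = 26/5.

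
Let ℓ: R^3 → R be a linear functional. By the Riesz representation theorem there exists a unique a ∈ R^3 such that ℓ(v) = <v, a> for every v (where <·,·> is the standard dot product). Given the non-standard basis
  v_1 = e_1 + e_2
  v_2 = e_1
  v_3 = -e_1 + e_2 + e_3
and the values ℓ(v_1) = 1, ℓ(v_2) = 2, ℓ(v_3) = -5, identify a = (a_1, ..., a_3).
a = (2, -1, -2)

Write a = (a_1, ..., a_3) in the standard basis. For each basis vector v_i, ℓ(v_i) = <v_i, a> is a linear equation in the a_j's. Collect the n equations into a matrix system V a = ℓ, where row i of V is v_i (expressed in the standard basis). Since V is invertible (lower-triangular with 1s on the diagonal, up to permutation), solve by back-substitution:
  V =
[[1, 1, 0],
 [1, 0, 0],
 [-1, 1, 1]]
  V a = (1, 2, -5)
Solving gives a = (2, -1, -2).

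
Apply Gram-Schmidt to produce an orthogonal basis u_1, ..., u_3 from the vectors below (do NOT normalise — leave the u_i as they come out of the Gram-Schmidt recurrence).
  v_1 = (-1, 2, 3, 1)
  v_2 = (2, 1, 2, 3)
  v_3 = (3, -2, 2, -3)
Orthogonal basis:
  u_1 = (-1, 2, 3, 1)
  u_2 = (13/5, -1/5, 1/5, 12/5)
  u_3 = (22/9, -13/9, 25/9, -3)

Apply the Gram-Schmidt recurrence
  u_1 = v_1
  u_i = v_i − Σ_{j<i} ((v_i · u_j) / (u_j · u_j)) · u_j.

Step by step this gives:
  u_1 = (-1, 2, 3, 1)
  u_2 = (13/5, -1/5, 1/5, 12/5)
  u_3 = (22/9, -13/9, 25/9, -3)

Orthogonality check:
  u_2 · u_1 = 0 (should be 0)
  u_3 · u_1 = 0 (should be 0)
  u_3 · u_2 = 0 (should be 0)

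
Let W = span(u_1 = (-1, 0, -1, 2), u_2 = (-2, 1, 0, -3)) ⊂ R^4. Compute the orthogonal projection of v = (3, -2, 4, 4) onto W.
proj_W(v) = (149/34, -29/17, 33/34, 54/17)

Set up U = [u_1 | ... | u_2] ∈ R^(4×2). The projector onto W = col(U) is P = U (U^T U)^(-1) U^T.
Compute U^T U =
  [6, -4]
  [-4, 14],
and U^T v = (1, -20).
Solve U^T U · c = U^T v for the coefficients: c = (-33/34, -29/17). The projection is proj_W(v) = U c.
Check: (v - proj_W(v)) · u_1 = 0  (should be 0).
Check: (v - proj_W(v)) · u_2 = 0  (should be 0).
Result: proj_W(v) = (149/34, -29/17, 33/34, 54/17).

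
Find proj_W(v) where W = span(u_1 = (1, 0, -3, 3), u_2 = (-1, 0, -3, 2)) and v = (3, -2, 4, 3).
proj_W(v) = (297/70, 0, 27/14, 18/35)

Set up U = [u_1 | ... | u_2] ∈ R^(4×2). The projector onto W = col(U) is P = U (U^T U)^(-1) U^T.
Compute U^T U =
  [19, 14]
  [14, 14],
and U^T v = (0, -9).
Solve U^T U · c = U^T v for the coefficients: c = (9/5, -171/70). The projection is proj_W(v) = U c.
Check: (v - proj_W(v)) · u_1 = 0  (should be 0).
Check: (v - proj_W(v)) · u_2 = 0  (should be 0).
Result: proj_W(v) = (297/70, 0, 27/14, 18/35).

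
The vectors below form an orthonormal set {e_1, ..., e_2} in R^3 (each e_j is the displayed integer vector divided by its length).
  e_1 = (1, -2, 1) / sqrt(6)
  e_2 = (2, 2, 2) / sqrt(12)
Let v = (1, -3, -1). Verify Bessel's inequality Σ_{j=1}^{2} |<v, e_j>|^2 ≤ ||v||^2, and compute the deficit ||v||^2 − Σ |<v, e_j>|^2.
Σ |<v, e_j>|^2 = 9; ||v||^2 = 11; deficit = 2

Write each e_j = u_j / sqrt(<u_j, u_j>) where u_j is the displayed integer vector. Then <v, e_j> = <v, u_j> / sqrt(<u_j, u_j>), so |<v, e_j>|^2 = <v, u_j>^2 / <u_j, u_j>.
Coefficients: <v, e_1> = 6/sqrt(6), <v, e_2> = -6/sqrt(12).
Square and sum: Σ |<v, e_j>|^2 = 9.
Compute ||v||^2 = v·v = 11.
Deficit = 11 − 9 = 2 ≥ 0, confirming Bessel's inequality. (The deficit equals ||v − Σ <v,e_j> e_j||^2, the squared distance from v to span{e_j}.)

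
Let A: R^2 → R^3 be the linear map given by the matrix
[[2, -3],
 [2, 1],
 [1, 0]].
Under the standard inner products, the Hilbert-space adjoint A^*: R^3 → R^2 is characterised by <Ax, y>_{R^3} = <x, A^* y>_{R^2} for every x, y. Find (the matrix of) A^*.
A^* = A^T =
[[2, 2, 1],
 [-3, 1, 0]]

For real matrices with standard dot products, the defining identity <Ax, y> = <x, A^* y> gives (Ax)^T y = x^T (A^*) y, i.e. x^T A^T y = x^T (A^*) y. Since this holds for all x, y, we must have A^* = A^T. Therefore
A^* =
[[2, 2, 1],
 [-3, 1, 0]].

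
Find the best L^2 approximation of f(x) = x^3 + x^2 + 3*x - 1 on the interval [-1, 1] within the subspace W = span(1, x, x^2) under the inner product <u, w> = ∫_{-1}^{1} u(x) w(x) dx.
g(x) = x^2 + 18*x/5 - 1

The best approximation g ∈ W is the orthogonal projection of f onto W. Writing g = a_0 + a_1 x + a_2 x^2, the coefficients solve the normal equations G · a = b where
  G_{ij} = <φ_i, φ_j> and b_i = <f, φ_i>, with φ_0 = 1, φ_1 = x, φ_2 = x^2.
G =
  [2, 0, 2/3]
  [0, 2/3, 0]
  [2/3, 0, 2/5],
b = (-4/3, 12/5, -4/15).
Solving gives a_0 = -1, a_1 = 18/5, a_2 = 1, so
  g(x) = x^2 + 18*x/5 - 1.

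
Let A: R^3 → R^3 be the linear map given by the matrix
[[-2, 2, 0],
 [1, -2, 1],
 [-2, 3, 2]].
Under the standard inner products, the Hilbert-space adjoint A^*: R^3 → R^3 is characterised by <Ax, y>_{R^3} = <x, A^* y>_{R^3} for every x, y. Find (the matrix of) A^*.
A^* = A^T =
[[-2, 1, -2],
 [2, -2, 3],
 [0, 1, 2]]

For real matrices with standard dot products, the defining identity <Ax, y> = <x, A^* y> gives (Ax)^T y = x^T (A^*) y, i.e. x^T A^T y = x^T (A^*) y. Since this holds for all x, y, we must have A^* = A^T. Therefore
A^* =
[[-2, 1, -2],
 [2, -2, 3],
 [0, 1, 2]].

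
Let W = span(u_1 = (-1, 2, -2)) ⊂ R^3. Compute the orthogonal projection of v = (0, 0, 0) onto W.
proj_W(v) = (0, 0, 0)

Set up U = [u_1 | ... | u_1] ∈ R^(3×1). The projector onto W = col(U) is P = U (U^T U)^(-1) U^T.
Compute U^T U =
  [9],
and U^T v = (0).
Solve U^T U · c = U^T v for the coefficients: c = (0). The projection is proj_W(v) = U c.
Check: (v - proj_W(v)) · u_1 = 0  (should be 0).
Result: proj_W(v) = (0, 0, 0).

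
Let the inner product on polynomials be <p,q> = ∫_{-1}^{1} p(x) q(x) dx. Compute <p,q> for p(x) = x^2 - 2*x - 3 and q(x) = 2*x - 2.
<p,q> = 8

Expand the product: p(x)·q(x) = 2*x^3 - 6*x^2 - 2*x + 6.
∫_{-1}^{1} of each monomial x^k gives [2/(k+1) if k even, 0 if k odd]. Integrating term-by-term (or equivalently evaluating the antiderivative F(x) = x^4/2 - 2*x^3 - x^2 + 6*x at the endpoints):
  F(1) − F(−1) = 7/2 − (-9/2) = 8.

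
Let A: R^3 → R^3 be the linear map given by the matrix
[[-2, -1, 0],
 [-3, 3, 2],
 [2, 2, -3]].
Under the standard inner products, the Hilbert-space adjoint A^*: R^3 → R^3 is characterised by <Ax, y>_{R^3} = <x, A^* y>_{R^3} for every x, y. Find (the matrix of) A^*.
A^* = A^T =
[[-2, -3, 2],
 [-1, 3, 2],
 [0, 2, -3]]

For real matrices with standard dot products, the defining identity <Ax, y> = <x, A^* y> gives (Ax)^T y = x^T (A^*) y, i.e. x^T A^T y = x^T (A^*) y. Since this holds for all x, y, we must have A^* = A^T. Therefore
A^* =
[[-2, -3, 2],
 [-1, 3, 2],
 [0, 2, -3]].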